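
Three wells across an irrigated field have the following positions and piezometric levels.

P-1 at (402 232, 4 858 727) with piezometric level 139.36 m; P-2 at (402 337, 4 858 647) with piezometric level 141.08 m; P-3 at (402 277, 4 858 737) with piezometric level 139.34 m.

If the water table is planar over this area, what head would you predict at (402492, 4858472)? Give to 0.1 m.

144.6 m

With h = a·x + b·y + c and P-1 as origin, the differences give:
  105·a + (-80)·b = +1.72
  45·a + 10·b = -0.02
Eliminate b (×10 and ×(-80), subtract): 4650·a = 15.600 → a = ∂h/∂x = +0.003355
Back-substitute: b = ∂h/∂y = -0.01710.
h(402492, 4858472) = 139.36 + (+0.003355)·(260) + (-0.01710)·(-255) = 139.36 +0.872 +4.360 = 144.592 m.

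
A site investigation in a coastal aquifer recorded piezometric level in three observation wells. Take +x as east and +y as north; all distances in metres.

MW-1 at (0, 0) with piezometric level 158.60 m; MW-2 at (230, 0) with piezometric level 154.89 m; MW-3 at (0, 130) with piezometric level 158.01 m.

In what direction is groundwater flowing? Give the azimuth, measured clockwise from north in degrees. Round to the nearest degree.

074°

∂h/∂x = (154.89 − 158.60) / (230 − 0) = -0.01613
∂h/∂y = (158.01 − 158.60) / (130 − 0) = -0.004538
Flow direction (−∇h) has components (+0.01613 E, +0.004538 N).
Azimuth = atan2(E, N) = atan2(+0.01613, +0.004538) = 74.3° ≈ 074°.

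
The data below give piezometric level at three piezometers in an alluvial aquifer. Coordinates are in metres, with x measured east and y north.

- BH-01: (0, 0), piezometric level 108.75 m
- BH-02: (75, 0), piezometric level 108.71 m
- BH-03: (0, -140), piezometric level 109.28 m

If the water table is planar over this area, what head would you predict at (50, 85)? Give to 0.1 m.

108.4 m

∂h/∂x = (108.71 − 108.75) / (75 − 0) = -0.0005333
∂h/∂y = (109.28 − 108.75) / (-140 − 0) = -0.003786
h(50, 85) = 108.75 + (-0.0005333)·(50) + (-0.003786)·(85) = 108.75 -0.027 -0.322 = 108.402 m.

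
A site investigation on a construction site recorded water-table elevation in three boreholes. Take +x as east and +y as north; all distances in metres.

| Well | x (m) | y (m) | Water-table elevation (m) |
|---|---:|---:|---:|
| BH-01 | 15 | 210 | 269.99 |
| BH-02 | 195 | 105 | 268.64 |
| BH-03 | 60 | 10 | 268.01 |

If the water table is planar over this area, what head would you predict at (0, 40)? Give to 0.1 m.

268.4 m

Differences from BH-01: to BH-02 (Δx, Δy, Δh) = (180, -105, -1.35); to BH-03 = (45, -200, -1.98).
Solve a·Δx + b·Δy = Δh: det = 180·(-200) − 45·(-105) = -31275.
∂h/∂x = [(-1.35)·(-200) − (-1.98)·(-105)] / -31275 = -0.001986
∂h/∂y = [180·(-1.98) − 45·(-1.35)] / -31275 = +0.009453
h(0, 40) = 269.99 + (-0.001986)·(-15) + (+0.009453)·(-170) = 269.99 +0.030 -1.607 = 268.413 m.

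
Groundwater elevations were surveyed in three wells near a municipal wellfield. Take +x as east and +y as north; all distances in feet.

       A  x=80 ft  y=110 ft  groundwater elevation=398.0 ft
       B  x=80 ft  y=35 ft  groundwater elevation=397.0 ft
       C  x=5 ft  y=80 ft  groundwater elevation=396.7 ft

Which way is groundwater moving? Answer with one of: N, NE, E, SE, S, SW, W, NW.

SW

Taking A as reference: B−A = (0, -75, -1.0); C−A = (-75, -30, -1.3).
Solve a·Δx + b·Δy = Δh: det = 0·(-30) − (-75)·(-75) = -5625.
∂h/∂x = [(-1.0)·(-30) − (-1.3)·(-75)] / -5625 = +0.01200
∂h/∂y = [0·(-1.3) − (-75)·(-1.0)] / -5625 = +0.01333
Flow = −∇h = (-0.01200 east, -0.01333 north), which points southwest.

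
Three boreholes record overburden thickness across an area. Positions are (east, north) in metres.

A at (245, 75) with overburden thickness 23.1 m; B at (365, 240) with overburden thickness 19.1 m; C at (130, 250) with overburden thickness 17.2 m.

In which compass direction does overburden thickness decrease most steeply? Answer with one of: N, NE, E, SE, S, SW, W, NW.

N

Taking A as reference: B−A = (120, 165, -4.0); C−A = (-115, 175, -5.9).
Determinant of the coordinate differences = 120·175 − (-115)·165 = 39975.
∂d/∂x = [(-4.0)·175 − (-5.9)·165] / 39975 = +0.006842
∂d/∂y = [120·(-5.9) − (-115)·(-4.0)] / 39975 = -0.02922
Steepest decrease is along −∇f = (-0.006842 E, +0.02922 N) → north.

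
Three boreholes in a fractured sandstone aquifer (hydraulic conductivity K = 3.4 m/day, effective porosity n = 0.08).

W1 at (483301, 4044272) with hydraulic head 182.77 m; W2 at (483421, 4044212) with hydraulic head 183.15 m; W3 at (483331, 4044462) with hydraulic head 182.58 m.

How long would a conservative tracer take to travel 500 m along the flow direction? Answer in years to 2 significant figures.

Three-point gradient (reference W1): Δ to W2 = (120, -60, +0.38), Δ to W3 = (30, 190, -0.19).
∂h/∂x = +0.002472, ∂h/∂y = -0.001390 (det = 24600).
|∇h| = √(0.002472² + -0.001390²) = 0.002836
Seepage velocity v = K·i/n = 3.4 × 0.002836 / 0.08 = 0.1205 m/day.
t = 500 / 0.1205 = 4149 days = 11.4 years.

11 years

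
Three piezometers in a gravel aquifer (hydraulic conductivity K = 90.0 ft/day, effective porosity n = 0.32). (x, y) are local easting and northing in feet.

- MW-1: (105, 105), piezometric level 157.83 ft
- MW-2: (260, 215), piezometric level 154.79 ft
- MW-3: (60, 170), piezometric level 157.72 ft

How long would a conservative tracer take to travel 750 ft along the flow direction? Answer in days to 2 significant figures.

Differences from MW-1: to MW-2 (Δx, Δy, Δh) = (155, 110, -3.04); to MW-3 = (-45, 65, -0.11).
Solve a·Δx + b·Δy = Δh: det = 155·65 − (-45)·110 = 15025.
∂h/∂x = [(-3.04)·65 − (-0.11)·110] / 15025 = -0.01235
∂h/∂y = [155·(-0.11) − (-45)·(-3.04)] / 15025 = -0.01024
|∇h| = √(-0.01235² + -0.01024²) = 0.01604
Seepage velocity v = K·i/n = 90.0 × 0.01604 / 0.32 = 4.511 ft/day.
t = 750 / 4.511 = 166.3 days.

170 days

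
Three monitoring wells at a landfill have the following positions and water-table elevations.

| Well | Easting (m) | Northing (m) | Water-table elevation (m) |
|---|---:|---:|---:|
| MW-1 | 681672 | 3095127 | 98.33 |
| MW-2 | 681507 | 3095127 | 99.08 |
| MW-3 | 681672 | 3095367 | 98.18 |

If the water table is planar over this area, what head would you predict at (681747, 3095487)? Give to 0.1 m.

97.8 m

∂h/∂x = (99.08 − 98.33) / (681507 − 681672) = -0.004545
∂h/∂y = (98.18 − 98.33) / (3095367 − 3095127) = -0.0006250
h(681747, 3095487) = 98.33 + (-0.004545)·(75) + (-0.0006250)·(360) = 98.33 -0.341 -0.225 = 97.764 m.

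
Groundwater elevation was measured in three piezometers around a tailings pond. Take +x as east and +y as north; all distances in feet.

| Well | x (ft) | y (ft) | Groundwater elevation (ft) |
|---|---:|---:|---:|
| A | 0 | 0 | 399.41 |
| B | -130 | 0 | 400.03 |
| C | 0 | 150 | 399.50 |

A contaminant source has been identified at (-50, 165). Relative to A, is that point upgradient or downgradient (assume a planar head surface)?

upgradient

∂h/∂x = (400.03 − 399.41) / (-130 − 0) = -0.004769
∂h/∂y = (399.50 − 399.41) / (150 − 0) = +0.0006000
Head at (-50, 165) = 399.41 + (-0.004769)·(-50) + (+0.0006000)·(165) = 399.75 ft.
That is higher than the 399.41 ft at A, so the point is upgradient.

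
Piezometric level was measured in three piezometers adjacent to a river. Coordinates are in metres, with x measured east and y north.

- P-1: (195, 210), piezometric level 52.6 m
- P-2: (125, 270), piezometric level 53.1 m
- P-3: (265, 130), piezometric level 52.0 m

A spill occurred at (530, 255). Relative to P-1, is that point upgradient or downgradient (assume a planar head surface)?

downgradient

Differences from P-1: to P-2 (Δx, Δy, Δh) = (-70, 60, +0.5); to P-3 = (70, -80, -0.6).
Solve a·Δx + b·Δy = Δh: det = (-70)·(-80) − 70·60 = 1400.
∂h/∂x = [(+0.5)·(-80) − (-0.6)·60] / 1400 = -0.002857
∂h/∂y = [(-70)·(-0.6) − 70·(+0.5)] / 1400 = +0.005000
Head at (530, 255) = 52.6 + (-0.002857)·(335) + (+0.005000)·(45) = 51.87 m.
That is lower than the 52.6 m at P-1, so the point is downgradient.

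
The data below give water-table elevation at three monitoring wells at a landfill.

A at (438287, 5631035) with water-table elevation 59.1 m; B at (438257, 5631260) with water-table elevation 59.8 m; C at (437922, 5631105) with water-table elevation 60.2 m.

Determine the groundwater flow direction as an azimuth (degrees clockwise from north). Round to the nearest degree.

With h = a·x + b·y + c and A as origin, the differences give:
  (-30)·a + 225·b = +0.7
  (-365)·a + 70·b = +1.1
Eliminate b (×70 and ×225, subtract): 80025·a = -198.50 → a = ∂h/∂x = -0.002480
Back-substitute: b = ∂h/∂y = +0.002780.
Flow direction (−∇h) has components (+0.002480 E, -0.002780 N).
Azimuth = atan2(E, N) = atan2(+0.002480, -0.002780) = 138.3° ≈ 138°.

138°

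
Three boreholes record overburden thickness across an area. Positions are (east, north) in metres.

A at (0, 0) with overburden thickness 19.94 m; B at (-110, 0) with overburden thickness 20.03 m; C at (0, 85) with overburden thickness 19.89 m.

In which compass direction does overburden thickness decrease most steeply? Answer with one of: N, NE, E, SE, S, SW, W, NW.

NE

∂d/∂x = (20.03 − 19.94) / (-110 − 0) = -0.0008182
∂d/∂y = (19.89 − 19.94) / (85 − 0) = -0.0005882
Steepest decrease is along −∇f = (+0.0008182 E, +0.0005882 N) → northeast.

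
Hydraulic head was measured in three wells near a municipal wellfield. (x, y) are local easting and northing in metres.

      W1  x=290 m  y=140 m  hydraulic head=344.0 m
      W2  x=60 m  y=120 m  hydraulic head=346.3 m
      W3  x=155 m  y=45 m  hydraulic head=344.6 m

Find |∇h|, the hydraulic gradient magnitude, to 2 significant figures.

Taking W1 as reference: W2−W1 = (-230, -20, +2.3); W3−W1 = (-135, -95, +0.6).
Determinant of the coordinate differences = (-230)·(-95) − (-135)·(-20) = 19150.
∂h/∂x = [(+2.3)·(-95) − (+0.6)·(-20)] / 19150 = -0.01078
∂h/∂y = [(-230)·(+0.6) − (-135)·(+2.3)] / 19150 = +0.009008
|∇h| = √(-0.01078² + 0.009008²) = 0.01405

0.014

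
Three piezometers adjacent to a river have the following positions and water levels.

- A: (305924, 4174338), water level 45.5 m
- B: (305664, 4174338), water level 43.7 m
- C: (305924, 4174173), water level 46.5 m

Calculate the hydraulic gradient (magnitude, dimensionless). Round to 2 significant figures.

0.0092

∂h/∂x = (43.7 − 45.5) / (305664 − 305924) = +0.006923
∂h/∂y = (46.5 − 45.5) / (4174173 − 4174338) = -0.006061
|∇h| = √(0.006923² + -0.006061²) = 0.009201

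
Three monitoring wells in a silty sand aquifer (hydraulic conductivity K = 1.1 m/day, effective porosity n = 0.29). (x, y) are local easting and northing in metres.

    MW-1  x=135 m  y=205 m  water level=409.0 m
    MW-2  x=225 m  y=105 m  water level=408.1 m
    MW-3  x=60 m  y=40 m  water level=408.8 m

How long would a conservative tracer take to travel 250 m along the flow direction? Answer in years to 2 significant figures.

With h = a·x + b·y + c and MW-1 as origin, the differences give:
  90·a + (-100)·b = -0.9
  (-75)·a + (-165)·b = -0.2
Eliminate b (×(-165) and ×(-100), subtract): -22350·a = 128.50 → a = ∂h/∂x = -0.005749
Back-substitute: b = ∂h/∂y = +0.003826.
|∇h| = √(-0.005749² + 0.003826²) = 0.006906
Seepage velocity v = K·i/n = 1.1 × 0.006906 / 0.29 = 0.0262 m/day.
t = 250 / 0.0262 = 9542 days = 26.1 years.

26 years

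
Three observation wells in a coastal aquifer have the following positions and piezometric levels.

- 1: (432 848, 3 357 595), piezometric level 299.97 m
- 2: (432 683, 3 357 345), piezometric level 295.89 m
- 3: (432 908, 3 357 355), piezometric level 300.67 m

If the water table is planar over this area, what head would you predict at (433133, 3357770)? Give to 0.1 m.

306.4 m

With h = a·x + b·y + c and 1 as origin, the differences give:
  (-165)·a + (-250)·b = -4.08
  60·a + (-240)·b = +0.70
Eliminate b (×(-240) and ×(-250), subtract): 54600·a = 1154.200 → a = ∂h/∂x = +0.02114
Back-substitute: b = ∂h/∂y = +0.002368.
h(433133, 3357770) = 299.97 + (+0.02114)·(285) + (+0.002368)·(175) = 299.97 +6.025 +0.414 = 306.409 m.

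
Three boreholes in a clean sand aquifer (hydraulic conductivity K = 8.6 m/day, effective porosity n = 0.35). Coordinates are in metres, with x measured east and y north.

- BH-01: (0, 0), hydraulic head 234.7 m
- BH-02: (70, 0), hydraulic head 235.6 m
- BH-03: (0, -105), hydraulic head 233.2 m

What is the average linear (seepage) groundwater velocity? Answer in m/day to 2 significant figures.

∂h/∂x = (235.6 − 234.7) / (70 − 0) = +0.01286
∂h/∂y = (233.2 − 234.7) / (-105 − 0) = +0.01429
|∇h| = √(0.01286² + 0.01429²) = 0.01922
Seepage velocity v = K·i/n = 8.6 × 0.01922 / 0.35 = 0.4723 m/day.

0.47 m/day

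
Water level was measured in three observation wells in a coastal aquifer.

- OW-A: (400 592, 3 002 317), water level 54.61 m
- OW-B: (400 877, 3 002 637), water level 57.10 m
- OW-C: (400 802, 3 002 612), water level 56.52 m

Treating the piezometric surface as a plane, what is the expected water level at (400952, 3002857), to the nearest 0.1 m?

57.9 m

Three-point gradient (reference OW-A): Δ to OW-B = (285, 320, +2.49), Δ to OW-C = (210, 295, +1.91).
∂h/∂x = +0.007310, ∂h/∂y = +0.001271 (det = 16875).
h(400952, 3002857) = 54.61 + (+0.007310)·(360) + (+0.001271)·(540) = 54.61 +2.631 +0.686 = 57.928 m.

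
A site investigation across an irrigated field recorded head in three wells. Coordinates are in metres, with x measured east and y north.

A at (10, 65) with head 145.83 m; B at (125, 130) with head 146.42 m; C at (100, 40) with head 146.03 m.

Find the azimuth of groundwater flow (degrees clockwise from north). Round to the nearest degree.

223°

With h = a·x + b·y + c and A as origin, the differences give:
  115·a + 65·b = +0.59
  90·a + (-25)·b = +0.20
Eliminate b (×(-25) and ×65, subtract): -8725·a = -27.750 → a = ∂h/∂x = +0.003181
Back-substitute: b = ∂h/∂y = +0.003450.
Flow direction (−∇h) has components (-0.003181 E, -0.003450 N).
Azimuth = atan2(E, N) = atan2(-0.003181, -0.003450) = 222.7° ≈ 223°.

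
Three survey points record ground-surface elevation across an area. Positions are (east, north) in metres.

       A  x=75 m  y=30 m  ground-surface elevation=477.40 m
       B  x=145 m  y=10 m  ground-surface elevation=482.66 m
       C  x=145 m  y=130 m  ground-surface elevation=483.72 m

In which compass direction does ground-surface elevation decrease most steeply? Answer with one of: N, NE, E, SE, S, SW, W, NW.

W

Differences from A: to B (Δx, Δy, Δh) = (70, -20, +5.26); to C = (70, 100, +6.32).
Determinant of the coordinate differences = 70·100 − 70·(-20) = 8400.
∂z/∂x = [(+5.26)·100 − (+6.32)·(-20)] / 8400 = +0.07767
∂z/∂y = [70·(+6.32) − 70·(+5.26)] / 8400 = +0.008833
Steepest decrease is along −∇f = (-0.07767 E, -0.008833 N) → west.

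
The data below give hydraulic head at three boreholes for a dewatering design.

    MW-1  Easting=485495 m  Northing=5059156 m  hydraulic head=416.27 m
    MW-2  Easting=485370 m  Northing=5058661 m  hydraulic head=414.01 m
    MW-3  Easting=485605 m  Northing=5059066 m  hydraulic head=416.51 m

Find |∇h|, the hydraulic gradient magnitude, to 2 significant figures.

0.0059

Differences from MW-1: to MW-2 (Δx, Δy, Δh) = (-125, -495, -2.26); to MW-3 = (110, -90, +0.24).
Solve a·Δx + b·Δy = Δh: det = (-125)·(-90) − 110·(-495) = 65700.
∂h/∂x = [(-2.26)·(-90) − (+0.24)·(-495)] / 65700 = +0.004904
∂h/∂y = [(-125)·(+0.24) − 110·(-2.26)] / 65700 = +0.003327
|∇h| = √(0.004904² + 0.003327²) = 0.005926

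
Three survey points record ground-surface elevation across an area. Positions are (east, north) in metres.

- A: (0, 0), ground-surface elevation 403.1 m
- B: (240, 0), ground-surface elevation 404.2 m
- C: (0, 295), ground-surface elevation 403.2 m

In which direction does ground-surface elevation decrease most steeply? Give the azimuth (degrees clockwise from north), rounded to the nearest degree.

266°

∂z/∂x = (404.2 − 403.1) / (240 − 0) = +0.004583
∂z/∂y = (403.2 − 403.1) / (295 − 0) = +0.0003390
Steepest decrease is along −∇f: components (-0.004583 E, -0.0003390 N).
Azimuth = atan2(-0.004583, -0.0003390) = 265.8° ≈ 266°.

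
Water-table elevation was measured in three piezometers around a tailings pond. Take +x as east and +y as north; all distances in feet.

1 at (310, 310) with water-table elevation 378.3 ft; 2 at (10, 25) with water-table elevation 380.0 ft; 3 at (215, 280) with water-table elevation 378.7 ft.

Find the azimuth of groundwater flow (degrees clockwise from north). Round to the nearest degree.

057°

Taking 1 as reference: 2−1 = (-300, -285, +1.7); 3−1 = (-95, -30, +0.4).
Determinant of the coordinate differences = (-300)·(-30) − (-95)·(-285) = -18075.
∂h/∂x = [(+1.7)·(-30) − (+0.4)·(-285)] / -18075 = -0.003485
∂h/∂y = [(-300)·(+0.4) − (-95)·(+1.7)] / -18075 = -0.002296
Flow direction (−∇h) has components (+0.003485 E, +0.002296 N).
Azimuth = atan2(E, N) = atan2(+0.003485, +0.002296) = 56.6° ≈ 057°.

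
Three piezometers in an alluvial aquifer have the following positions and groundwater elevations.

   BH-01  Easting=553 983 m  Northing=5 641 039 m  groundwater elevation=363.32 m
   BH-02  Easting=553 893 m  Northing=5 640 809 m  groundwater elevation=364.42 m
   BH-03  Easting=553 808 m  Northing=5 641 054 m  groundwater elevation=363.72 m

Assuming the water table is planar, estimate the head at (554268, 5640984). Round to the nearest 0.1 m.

362.8 m

Differences from BH-01: to BH-02 (Δx, Δy, Δh) = (-90, -230, +1.10); to BH-03 = (-175, 15, +0.40).
Determinant of the coordinate differences = (-90)·15 − (-175)·(-230) = -41600.
∂h/∂x = [(+1.10)·15 − (+0.40)·(-230)] / -41600 = -0.002608
∂h/∂y = [(-90)·(+0.40) − (-175)·(+1.10)] / -41600 = -0.003762
h(554268, 5640984) = 363.32 + (-0.002608)·(285) + (-0.003762)·(-55) = 363.32 -0.743 +0.207 = 362.784 m.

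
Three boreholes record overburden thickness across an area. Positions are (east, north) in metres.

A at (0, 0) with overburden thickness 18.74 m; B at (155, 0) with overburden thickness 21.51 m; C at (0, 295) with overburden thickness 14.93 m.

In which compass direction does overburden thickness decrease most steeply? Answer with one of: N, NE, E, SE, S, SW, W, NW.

∂d/∂x = (21.51 − 18.74) / (155 − 0) = +0.01787
∂d/∂y = (14.93 − 18.74) / (295 − 0) = -0.01292
Steepest decrease is along −∇f = (-0.01787 E, +0.01292 N) → northwest.

NW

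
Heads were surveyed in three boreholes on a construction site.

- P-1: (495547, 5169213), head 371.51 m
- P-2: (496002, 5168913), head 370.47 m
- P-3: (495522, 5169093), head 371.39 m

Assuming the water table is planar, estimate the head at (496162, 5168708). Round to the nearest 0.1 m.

370.0 m

Differences from P-1: to P-2 (Δx, Δy, Δh) = (455, -300, -1.04); to P-3 = (-25, -120, -0.12).
Determinant of the coordinate differences = 455·(-120) − (-25)·(-300) = -62100.
∂h/∂x = [(-1.04)·(-120) − (-0.12)·(-300)] / -62100 = -0.001430
∂h/∂y = [455·(-0.12) − (-25)·(-1.04)] / -62100 = +0.001298
h(496162, 5168708) = 371.51 + (-0.001430)·(615) + (+0.001298)·(-505) = 371.51 -0.879 -0.655 = 369.975 m.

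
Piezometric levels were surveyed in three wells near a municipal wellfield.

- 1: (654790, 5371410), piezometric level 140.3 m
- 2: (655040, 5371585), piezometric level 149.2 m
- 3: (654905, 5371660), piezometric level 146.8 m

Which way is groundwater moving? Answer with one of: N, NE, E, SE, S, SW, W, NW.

SW

Three-point gradient (reference 1): Δ to 2 = (250, 175, +8.9), Δ to 3 = (115, 250, +6.5).
∂h/∂x = +0.02566, ∂h/∂y = +0.01419 (det = 42375).
Flow = −∇h = (-0.02566 east, -0.01419 north), which points southwest.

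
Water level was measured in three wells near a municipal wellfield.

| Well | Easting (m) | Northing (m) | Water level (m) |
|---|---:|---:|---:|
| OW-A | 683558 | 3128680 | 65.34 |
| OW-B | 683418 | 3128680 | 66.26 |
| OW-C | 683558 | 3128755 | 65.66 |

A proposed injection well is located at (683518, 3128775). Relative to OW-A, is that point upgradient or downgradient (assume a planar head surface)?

∂h/∂x = (66.26 − 65.34) / (683418 − 683558) = -0.006571
∂h/∂y = (65.66 − 65.34) / (3128755 − 3128680) = +0.004267
Head at (683518, 3128775) = 65.34 + (-0.006571)·(-40) + (+0.004267)·(95) = 66.01 m.
That is higher than the 65.34 m at OW-A, so the point is upgradient.

upgradient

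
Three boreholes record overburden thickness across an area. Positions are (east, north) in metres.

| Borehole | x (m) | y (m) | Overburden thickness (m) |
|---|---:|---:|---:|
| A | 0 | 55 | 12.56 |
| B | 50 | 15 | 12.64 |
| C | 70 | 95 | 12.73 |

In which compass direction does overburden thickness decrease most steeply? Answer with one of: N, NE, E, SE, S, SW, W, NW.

W

Three-point gradient (reference A): Δ to B = (50, -40, +0.08), Δ to C = (70, 40, +0.17).
∂d/∂x = +0.002083, ∂d/∂y = +0.0006042 (det = 4800).
Steepest decrease is along −∇f = (-0.002083 E, -0.0006042 N) → west.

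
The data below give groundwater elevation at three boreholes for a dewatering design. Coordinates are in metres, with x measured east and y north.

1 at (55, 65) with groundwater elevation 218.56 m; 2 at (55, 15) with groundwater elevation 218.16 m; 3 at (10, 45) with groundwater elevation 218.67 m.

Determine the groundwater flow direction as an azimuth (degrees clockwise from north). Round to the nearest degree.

Taking 1 as reference: 2−1 = (0, -50, -0.40); 3−1 = (-45, -20, +0.11).
Determinant of the coordinate differences = 0·(-20) − (-45)·(-50) = -2250.
∂h/∂x = [(-0.40)·(-20) − (+0.11)·(-50)] / -2250 = -0.006000
∂h/∂y = [0·(+0.11) − (-45)·(-0.40)] / -2250 = +0.008000
Flow direction (−∇h) has components (+0.006000 E, -0.008000 N).
Azimuth = atan2(E, N) = atan2(+0.006000, -0.008000) = 143.1° ≈ 143°.

143°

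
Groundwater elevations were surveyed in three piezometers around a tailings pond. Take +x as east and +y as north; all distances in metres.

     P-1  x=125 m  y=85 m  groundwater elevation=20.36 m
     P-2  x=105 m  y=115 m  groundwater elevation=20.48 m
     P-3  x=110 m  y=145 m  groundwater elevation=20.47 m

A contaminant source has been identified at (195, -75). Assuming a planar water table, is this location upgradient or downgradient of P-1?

With h = a·x + b·y + c and P-1 as origin, the differences give:
  (-20)·a + 30·b = +0.12
  (-15)·a + 60·b = +0.11
Eliminate b (×60 and ×30, subtract): -750·a = 3.900 → a = ∂h/∂x = -0.005200
Back-substitute: b = ∂h/∂y = +0.0005333.
Head at (195, -75) = 20.36 + (-0.005200)·(70) + (+0.0005333)·(-160) = 19.91 m.
That is lower than the 20.36 m at P-1, so the point is downgradient.

downgradient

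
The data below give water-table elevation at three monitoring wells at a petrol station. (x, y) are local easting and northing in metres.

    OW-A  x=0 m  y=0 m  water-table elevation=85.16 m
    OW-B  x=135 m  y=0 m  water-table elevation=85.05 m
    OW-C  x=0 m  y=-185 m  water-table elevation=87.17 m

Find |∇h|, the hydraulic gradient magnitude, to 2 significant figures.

0.011

∂h/∂x = (85.05 − 85.16) / (135 − 0) = -0.0008148
∂h/∂y = (87.17 − 85.16) / (-185 − 0) = -0.01086
|∇h| = √(-0.0008148² + -0.01086²) = 0.01089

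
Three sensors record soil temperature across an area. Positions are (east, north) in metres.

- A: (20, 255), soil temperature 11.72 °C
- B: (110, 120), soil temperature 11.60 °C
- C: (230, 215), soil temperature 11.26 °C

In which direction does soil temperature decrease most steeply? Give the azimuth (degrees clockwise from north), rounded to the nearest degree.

074°

Differences from A: to B (Δx, Δy, Δh) = (90, -135, -0.12); to C = (210, -40, -0.46).
Determinant of the coordinate differences = 90·(-40) − 210·(-135) = 24750.
∂T/∂x = [(-0.12)·(-40) − (-0.46)·(-135)] / 24750 = -0.002315
∂T/∂y = [90·(-0.46) − 210·(-0.12)] / 24750 = -0.0006545
Steepest decrease is along −∇f: components (+0.002315 E, +0.0006545 N).
Azimuth = atan2(+0.002315, +0.0006545) = 74.2° ≈ 074°.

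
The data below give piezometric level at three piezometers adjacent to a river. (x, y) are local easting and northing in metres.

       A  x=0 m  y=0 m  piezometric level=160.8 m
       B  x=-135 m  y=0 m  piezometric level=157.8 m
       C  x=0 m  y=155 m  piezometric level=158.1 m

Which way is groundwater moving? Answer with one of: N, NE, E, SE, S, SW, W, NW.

NW

∂h/∂x = (157.8 − 160.8) / (-135 − 0) = +0.02222
∂h/∂y = (158.1 − 160.8) / (155 − 0) = -0.01742
Flow = −∇h = (-0.02222 east, +0.01742 north), which points northwest.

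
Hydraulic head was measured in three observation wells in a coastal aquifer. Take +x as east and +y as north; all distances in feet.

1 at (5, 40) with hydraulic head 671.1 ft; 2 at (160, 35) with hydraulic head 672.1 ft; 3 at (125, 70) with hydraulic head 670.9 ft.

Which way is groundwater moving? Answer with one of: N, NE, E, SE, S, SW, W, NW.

With h = a·x + b·y + c and 1 as origin, the differences give:
  155·a + (-5)·b = +1.0
  120·a + 30·b = -0.2
Eliminate b (×30 and ×(-5), subtract): 5250·a = 29.00 → a = ∂h/∂x = +0.005524
Back-substitute: b = ∂h/∂y = -0.02876.
Flow = −∇h = (-0.005524 east, +0.02876 north), which points north.

N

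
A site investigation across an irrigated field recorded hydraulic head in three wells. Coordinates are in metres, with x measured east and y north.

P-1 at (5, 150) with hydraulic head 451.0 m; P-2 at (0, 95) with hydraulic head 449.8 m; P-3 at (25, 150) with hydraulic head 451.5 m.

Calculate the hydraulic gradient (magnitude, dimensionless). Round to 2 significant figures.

Taking P-1 as reference: P-2−P-1 = (-5, -55, -1.2); P-3−P-1 = (20, 0, +0.5).
Solve a·Δx + b·Δy = Δh: det = (-5)·0 − 20·(-55) = 1100.
∂h/∂x = [(-1.2)·0 − (+0.5)·(-55)] / 1100 = +0.02500
∂h/∂y = [(-5)·(+0.5) − 20·(-1.2)] / 1100 = +0.01955
|∇h| = √(0.02500² + 0.01955²) = 0.03174

0.032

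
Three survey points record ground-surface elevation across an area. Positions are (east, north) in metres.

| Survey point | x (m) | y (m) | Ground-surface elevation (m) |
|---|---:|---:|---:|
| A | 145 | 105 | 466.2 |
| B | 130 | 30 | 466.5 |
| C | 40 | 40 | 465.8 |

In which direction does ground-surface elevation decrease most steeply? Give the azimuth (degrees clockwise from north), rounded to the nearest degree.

307°

Three-point gradient (reference A): Δ to B = (-15, -75, +0.3), Δ to C = (-105, -65, -0.4).
∂z/∂x = +0.007174, ∂z/∂y = -0.005435 (det = -6900).
Steepest decrease is along −∇f: components (-0.007174 E, +0.005435 N).
Azimuth = atan2(-0.007174, +0.005435) = 307.1° ≈ 307°.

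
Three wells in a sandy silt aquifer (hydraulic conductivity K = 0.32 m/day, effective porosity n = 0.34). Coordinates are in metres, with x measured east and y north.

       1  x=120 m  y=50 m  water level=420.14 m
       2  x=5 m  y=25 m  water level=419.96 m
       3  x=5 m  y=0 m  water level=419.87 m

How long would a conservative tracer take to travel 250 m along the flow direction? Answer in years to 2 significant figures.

Three-point gradient (reference 1): Δ to 2 = (-115, -25, -0.18), Δ to 3 = (-115, -50, -0.27).
∂h/∂x = +0.0007826, ∂h/∂y = +0.003600 (det = 2875).
|∇h| = √(0.0007826² + 0.003600²) = 0.003684
Seepage velocity v = K·i/n = 0.32 × 0.003684 / 0.34 = 0.003467 m/day.
t = 250 / 0.003467 = 7.211e+04 days = 197 years.

200 years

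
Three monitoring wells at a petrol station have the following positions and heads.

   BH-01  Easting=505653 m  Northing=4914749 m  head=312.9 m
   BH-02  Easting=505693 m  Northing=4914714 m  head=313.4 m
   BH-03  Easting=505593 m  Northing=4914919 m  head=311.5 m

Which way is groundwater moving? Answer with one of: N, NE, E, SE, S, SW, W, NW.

NW

With h = a·x + b·y + c and BH-01 as origin, the differences give:
  40·a + (-35)·b = +0.5
  (-60)·a + 170·b = -1.4
Eliminate b (×170 and ×(-35), subtract): 4700·a = 36.00 → a = ∂h/∂x = +0.007660
Back-substitute: b = ∂h/∂y = -0.005532.
Flow = −∇h = (-0.007660 east, +0.005532 north), which points northwest.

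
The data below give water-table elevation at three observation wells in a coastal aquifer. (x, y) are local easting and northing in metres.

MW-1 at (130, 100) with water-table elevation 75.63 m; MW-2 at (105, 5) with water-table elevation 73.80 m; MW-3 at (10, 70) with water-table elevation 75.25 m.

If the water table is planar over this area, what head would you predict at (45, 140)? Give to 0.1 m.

Taking MW-1 as reference: MW-2−MW-1 = (-25, -95, -1.83); MW-3−MW-1 = (-120, -30, -0.38).
Determinant of the coordinate differences = (-25)·(-30) − (-120)·(-95) = -10650.
∂h/∂x = [(-1.83)·(-30) − (-0.38)·(-95)] / -10650 = -0.001765
∂h/∂y = [(-25)·(-0.38) − (-120)·(-1.83)] / -10650 = +0.01973
h(45, 140) = 75.63 + (-0.001765)·(-85) + (+0.01973)·(40) = 75.63 +0.150 +0.789 = 76.569 m.

76.6 m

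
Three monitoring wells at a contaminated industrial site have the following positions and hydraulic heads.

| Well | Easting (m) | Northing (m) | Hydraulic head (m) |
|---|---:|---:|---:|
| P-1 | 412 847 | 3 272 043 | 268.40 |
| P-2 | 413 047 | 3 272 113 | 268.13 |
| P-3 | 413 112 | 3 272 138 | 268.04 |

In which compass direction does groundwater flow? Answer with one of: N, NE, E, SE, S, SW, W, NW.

NE

Three-point gradient (reference P-1): Δ to P-2 = (200, 70, -0.27), Δ to P-3 = (265, 95, -0.36).
∂h/∂x = -0.001000, ∂h/∂y = -0.0010000 (det = 450).
Flow = −∇h = (+0.001000 east, +0.0010000 north), which points northeast.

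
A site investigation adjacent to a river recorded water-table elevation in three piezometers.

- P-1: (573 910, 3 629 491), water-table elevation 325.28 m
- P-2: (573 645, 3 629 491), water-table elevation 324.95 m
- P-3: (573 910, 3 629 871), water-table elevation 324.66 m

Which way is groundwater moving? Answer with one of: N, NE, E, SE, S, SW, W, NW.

NW

∂h/∂x = (324.95 − 325.28) / (573645 − 573910) = +0.001245
∂h/∂y = (324.66 − 325.28) / (3629871 − 3629491) = -0.001632
Flow = −∇h = (-0.001245 east, +0.001632 north), which points northwest.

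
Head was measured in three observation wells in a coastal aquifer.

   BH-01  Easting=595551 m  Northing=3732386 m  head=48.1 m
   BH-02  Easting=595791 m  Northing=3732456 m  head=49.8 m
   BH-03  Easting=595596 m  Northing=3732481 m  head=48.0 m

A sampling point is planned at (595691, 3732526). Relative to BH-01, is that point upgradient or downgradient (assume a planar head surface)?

upgradient

Taking BH-01 as reference: BH-02−BH-01 = (240, 70, +1.7); BH-03−BH-01 = (45, 95, -0.1).
Solve a·Δx + b·Δy = Δh: det = 240·95 − 45·70 = 19650.
∂h/∂x = [(+1.7)·95 − (-0.1)·70] / 19650 = +0.008575
∂h/∂y = [240·(-0.1) − 45·(+1.7)] / 19650 = -0.005115
Head at (595691, 3732526) = 48.1 + (+0.008575)·(140) + (-0.005115)·(140) = 48.58 m.
That is higher than the 48.1 m at BH-01, so the point is upgradient.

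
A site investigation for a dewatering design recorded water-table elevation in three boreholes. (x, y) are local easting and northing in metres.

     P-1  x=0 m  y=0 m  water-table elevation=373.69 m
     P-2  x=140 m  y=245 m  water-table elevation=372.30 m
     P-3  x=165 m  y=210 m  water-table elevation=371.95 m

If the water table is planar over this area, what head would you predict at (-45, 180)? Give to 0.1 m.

Differences from P-1: to P-2 (Δx, Δy, Δh) = (140, 245, -1.39); to P-3 = (165, 210, -1.74).
Determinant of the coordinate differences = 140·210 − 165·245 = -11025.
∂h/∂x = [(-1.39)·210 − (-1.74)·245] / -11025 = -0.01219
∂h/∂y = [140·(-1.74) − 165·(-1.39)] / -11025 = +0.001293
h(-45, 180) = 373.69 + (-0.01219)·(-45) + (+0.001293)·(180) = 373.69 +0.549 +0.233 = 374.471 m.

374.5 m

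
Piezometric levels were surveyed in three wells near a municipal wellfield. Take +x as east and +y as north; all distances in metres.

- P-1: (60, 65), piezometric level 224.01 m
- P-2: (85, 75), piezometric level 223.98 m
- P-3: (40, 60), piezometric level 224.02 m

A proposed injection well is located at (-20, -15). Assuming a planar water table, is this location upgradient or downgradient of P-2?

upgradient

Taking P-1 as reference: P-2−P-1 = (25, 10, -0.03); P-3−P-1 = (-20, -5, +0.01).
Determinant of the coordinate differences = 25·(-5) − (-20)·10 = 75.
∂h/∂x = [(-0.03)·(-5) − (+0.01)·10] / 75 = +0.0006667
∂h/∂y = [25·(+0.01) − (-20)·(-0.03)] / 75 = -0.004667
Head at (-20, -15) = 224.01 + (+0.0006667)·(-80) + (-0.004667)·(-80) = 224.33 m.
That is higher than the 223.98 m at P-2, so the point is upgradient.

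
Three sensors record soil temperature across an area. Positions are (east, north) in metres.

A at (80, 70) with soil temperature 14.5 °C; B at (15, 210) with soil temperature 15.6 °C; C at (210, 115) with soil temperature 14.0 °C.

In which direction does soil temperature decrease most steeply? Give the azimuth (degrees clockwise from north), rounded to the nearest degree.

Taking A as reference: B−A = (-65, 140, +1.1); C−A = (130, 45, -0.5).
Determinant of the coordinate differences = (-65)·45 − 130·140 = -21125.
∂T/∂x = [(+1.1)·45 − (-0.5)·140] / -21125 = -0.005657
∂T/∂y = [(-65)·(-0.5) − 130·(+1.1)] / -21125 = +0.005231
Steepest decrease is along −∇f: components (+0.005657 E, -0.005231 N).
Azimuth = atan2(+0.005657, -0.005231) = 132.8° ≈ 133°.

133°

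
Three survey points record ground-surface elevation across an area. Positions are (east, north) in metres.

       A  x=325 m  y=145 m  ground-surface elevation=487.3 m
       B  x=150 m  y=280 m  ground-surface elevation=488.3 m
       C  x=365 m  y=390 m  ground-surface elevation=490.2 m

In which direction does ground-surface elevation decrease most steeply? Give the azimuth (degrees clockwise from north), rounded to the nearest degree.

With z = a·x + b·y + c and A as origin, the differences give:
  (-175)·a + 135·b = +1.0
  40·a + 245·b = +2.9
Eliminate b (×245 and ×135, subtract): -48275·a = -146.50 → a = ∂z/∂x = +0.003035
Back-substitute: b = ∂z/∂y = +0.01134.
Steepest decrease is along −∇f: components (-0.003035 E, -0.01134 N).
Azimuth = atan2(-0.003035, -0.01134) = 195.0° ≈ 195°.

195°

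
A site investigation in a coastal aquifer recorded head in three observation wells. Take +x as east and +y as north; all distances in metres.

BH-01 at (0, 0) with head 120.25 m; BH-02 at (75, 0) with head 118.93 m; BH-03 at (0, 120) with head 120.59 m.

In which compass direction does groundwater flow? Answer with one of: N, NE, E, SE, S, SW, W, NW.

∂h/∂x = (118.93 − 120.25) / (75 − 0) = -0.01760
∂h/∂y = (120.59 − 120.25) / (120 − 0) = +0.002833
Flow = −∇h = (+0.01760 east, -0.002833 north), which points east.

E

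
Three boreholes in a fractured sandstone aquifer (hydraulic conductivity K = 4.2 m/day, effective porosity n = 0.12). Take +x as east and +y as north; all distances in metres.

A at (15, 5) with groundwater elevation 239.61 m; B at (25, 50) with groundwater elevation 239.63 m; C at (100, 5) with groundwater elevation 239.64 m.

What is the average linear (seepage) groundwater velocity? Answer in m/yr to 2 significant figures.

Three-point gradient (reference A): Δ to B = (10, 45, +0.02), Δ to C = (85, 0, +0.03).
∂h/∂x = +0.0003529, ∂h/∂y = +0.0003660 (det = -3825).
|∇h| = √(0.0003529² + 0.0003660²) = 0.0005084
Seepage velocity v = K·i/n = 4.2 × 0.0005084 / 0.12 = 0.01779 m/day = 6.498 m/yr.

6.5 m/yr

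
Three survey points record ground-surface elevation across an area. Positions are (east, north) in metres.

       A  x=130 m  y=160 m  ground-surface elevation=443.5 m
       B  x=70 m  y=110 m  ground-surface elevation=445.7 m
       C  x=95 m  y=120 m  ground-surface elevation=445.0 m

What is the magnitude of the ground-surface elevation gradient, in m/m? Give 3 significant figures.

With z = a·x + b·y + c and A as origin, the differences give:
  (-60)·a + (-50)·b = +2.2
  (-35)·a + (-40)·b = +1.5
Eliminate b (×(-40) and ×(-50), subtract): 650·a = -13.00 → a = ∂z/∂x = -0.02000
Back-substitute: b = ∂z/∂y = -0.02000.
|∇f| = √(-0.02000² + -0.02000²) = 0.02828 m/m

0.0283 m/m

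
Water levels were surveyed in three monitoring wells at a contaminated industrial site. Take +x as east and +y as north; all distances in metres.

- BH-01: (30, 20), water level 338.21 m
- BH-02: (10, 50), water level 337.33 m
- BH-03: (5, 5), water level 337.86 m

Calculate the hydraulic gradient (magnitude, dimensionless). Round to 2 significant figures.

0.027

Taking BH-01 as reference: BH-02−BH-01 = (-20, 30, -0.88); BH-03−BH-01 = (-25, -15, -0.35).
Determinant of the coordinate differences = (-20)·(-15) − (-25)·30 = 1050.
∂h/∂x = [(-0.88)·(-15) − (-0.35)·30] / 1050 = +0.02257
∂h/∂y = [(-20)·(-0.35) − (-25)·(-0.88)] / 1050 = -0.01429
|∇h| = √(0.02257² + -0.01429²) = 0.02671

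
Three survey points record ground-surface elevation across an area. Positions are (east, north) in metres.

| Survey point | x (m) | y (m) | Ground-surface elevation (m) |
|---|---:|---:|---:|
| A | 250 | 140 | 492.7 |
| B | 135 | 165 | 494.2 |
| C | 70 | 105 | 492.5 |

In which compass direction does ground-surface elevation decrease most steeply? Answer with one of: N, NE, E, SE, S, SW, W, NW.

With z = a·x + b·y + c and A as origin, the differences give:
  (-115)·a + 25·b = +1.5
  (-180)·a + (-35)·b = -0.2
Eliminate b (×(-35) and ×25, subtract): 8525·a = -47.50 → a = ∂z/∂x = -0.005572
Back-substitute: b = ∂z/∂y = +0.03437.
Steepest decrease is along −∇f = (+0.005572 E, -0.03437 N) → south.

S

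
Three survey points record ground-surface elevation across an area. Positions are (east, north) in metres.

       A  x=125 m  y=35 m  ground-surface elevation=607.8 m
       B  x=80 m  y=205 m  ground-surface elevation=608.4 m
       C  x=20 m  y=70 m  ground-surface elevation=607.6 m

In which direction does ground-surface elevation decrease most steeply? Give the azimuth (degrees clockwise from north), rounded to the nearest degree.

With z = a·x + b·y + c and A as origin, the differences give:
  (-45)·a + 170·b = +0.6
  (-105)·a + 35·b = -0.2
Eliminate b (×35 and ×170, subtract): 16275·a = 55.00 → a = ∂z/∂x = +0.003379
Back-substitute: b = ∂z/∂y = +0.004424.
Steepest decrease is along −∇f: components (-0.003379 E, -0.004424 N).
Azimuth = atan2(-0.003379, -0.004424) = 217.4° ≈ 217°.

217°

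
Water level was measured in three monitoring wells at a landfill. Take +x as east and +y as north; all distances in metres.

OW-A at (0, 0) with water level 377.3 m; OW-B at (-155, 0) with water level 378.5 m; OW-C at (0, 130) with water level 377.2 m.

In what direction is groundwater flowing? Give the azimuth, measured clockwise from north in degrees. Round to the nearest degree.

∂h/∂x = (378.5 − 377.3) / (-155 − 0) = -0.007742
∂h/∂y = (377.2 − 377.3) / (130 − 0) = -0.0007692
Flow direction (−∇h) has components (+0.007742 E, +0.0007692 N).
Azimuth = atan2(E, N) = atan2(+0.007742, +0.0007692) = 84.3° ≈ 084°.

084°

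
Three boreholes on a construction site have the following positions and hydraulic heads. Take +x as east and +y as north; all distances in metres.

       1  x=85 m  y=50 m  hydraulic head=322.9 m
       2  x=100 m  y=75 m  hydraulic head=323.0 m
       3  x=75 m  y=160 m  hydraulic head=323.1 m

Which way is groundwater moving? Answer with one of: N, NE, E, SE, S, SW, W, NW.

SW

Three-point gradient (reference 1): Δ to 2 = (15, 25, +0.1), Δ to 3 = (-10, 110, +0.2).
∂h/∂x = +0.003158, ∂h/∂y = +0.002105 (det = 1900).
Flow = −∇h = (-0.003158 east, -0.002105 north), which points southwest.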